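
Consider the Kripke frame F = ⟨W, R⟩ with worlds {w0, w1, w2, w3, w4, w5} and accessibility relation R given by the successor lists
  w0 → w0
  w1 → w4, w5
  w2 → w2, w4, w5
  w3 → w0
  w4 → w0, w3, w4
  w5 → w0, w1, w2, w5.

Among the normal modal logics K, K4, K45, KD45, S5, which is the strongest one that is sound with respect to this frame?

K

Transitive (axiom 4): no — w1 R w4 and w4 R w0, but not w1 R w0.
Euclidean (axiom 5): no — w1 R w4 and w1 R w5, but not w4 R w5.
Serial (axiom D): yes — every world has a successor (e.g. w0 R w0).
Reflexive (axiom T): no — w1 is not related to itself.
So F validates K; K4 would additionally require R to be transitive. The strongest is K.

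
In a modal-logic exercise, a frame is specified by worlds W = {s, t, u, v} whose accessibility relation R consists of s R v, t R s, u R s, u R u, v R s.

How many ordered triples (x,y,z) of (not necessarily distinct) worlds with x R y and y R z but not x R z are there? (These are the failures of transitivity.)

4

Enumerating: (s,v,s), (t,s,v), (u,s,v), (v,s,v).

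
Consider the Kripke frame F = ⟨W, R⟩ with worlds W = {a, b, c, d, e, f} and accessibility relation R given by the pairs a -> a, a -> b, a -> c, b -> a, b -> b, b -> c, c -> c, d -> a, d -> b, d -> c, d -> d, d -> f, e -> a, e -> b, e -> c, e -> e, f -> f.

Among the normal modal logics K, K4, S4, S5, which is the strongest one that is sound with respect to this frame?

S4

Transitive (axiom 4): yes — every two-step R-path is closed by a direct edge.
Reflexive (axiom T): yes — every world is R-related to itself.
Euclidean (axiom 5): no — a R c and a R b, but not c R b.
So F validates K, K4, S4; S5 would additionally require R to be Euclidean. The strongest is S4.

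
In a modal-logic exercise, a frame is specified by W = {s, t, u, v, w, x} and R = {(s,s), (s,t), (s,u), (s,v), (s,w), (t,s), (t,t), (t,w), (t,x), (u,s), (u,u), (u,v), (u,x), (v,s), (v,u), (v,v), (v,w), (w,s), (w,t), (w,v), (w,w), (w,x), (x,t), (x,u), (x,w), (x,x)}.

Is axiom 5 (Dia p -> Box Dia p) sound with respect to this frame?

The schema 5 characterises exactly the Euclidean frames.
Euclidean: no — s R t and s R u, but not t R u.

No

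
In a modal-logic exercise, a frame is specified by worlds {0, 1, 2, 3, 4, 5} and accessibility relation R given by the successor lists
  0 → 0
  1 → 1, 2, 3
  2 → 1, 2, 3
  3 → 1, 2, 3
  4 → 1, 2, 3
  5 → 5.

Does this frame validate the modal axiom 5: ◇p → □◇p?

The schema 5 characterises exactly the Euclidean frames.
Euclidean: yes — any two successors of a common world are R-related.

Yes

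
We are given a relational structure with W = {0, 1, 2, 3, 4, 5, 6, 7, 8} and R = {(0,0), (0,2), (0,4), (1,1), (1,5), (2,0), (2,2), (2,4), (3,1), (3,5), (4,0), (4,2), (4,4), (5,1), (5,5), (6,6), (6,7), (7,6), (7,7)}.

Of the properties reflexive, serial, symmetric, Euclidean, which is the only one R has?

Euclidean

Reflexive: no — 3 is not related to itself.
Serial: no — 8 has no R-successor.
Symmetric: no — 3 R 1 but not 1 R 3.
Euclidean: yes — any two successors of a common world are R-related.
Only Euclidean holds.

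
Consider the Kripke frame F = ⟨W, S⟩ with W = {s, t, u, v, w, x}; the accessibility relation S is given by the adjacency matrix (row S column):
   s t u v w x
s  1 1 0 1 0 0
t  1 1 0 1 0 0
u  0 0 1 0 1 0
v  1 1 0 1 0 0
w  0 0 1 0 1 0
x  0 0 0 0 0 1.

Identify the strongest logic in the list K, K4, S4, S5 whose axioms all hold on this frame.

S5

Transitive (axiom 4): yes — every two-step S-path is closed by a direct edge.
Reflexive (axiom T): yes — every world is S-related to itself.
Euclidean (axiom 5): yes — any two successors of a common world are S-related.
So F validates K, K4, S4, S5. The strongest is S5.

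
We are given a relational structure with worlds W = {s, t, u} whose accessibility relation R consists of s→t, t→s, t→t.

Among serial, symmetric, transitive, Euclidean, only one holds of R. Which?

Serial: no — u has no R-successor.
Symmetric: yes — every pair in R has its reverse in R.
Transitive: no — s R t and t R s, but not s R s.
Euclidean: no — t R s and t R s, but not s R s.
Only symmetric holds.

symmetric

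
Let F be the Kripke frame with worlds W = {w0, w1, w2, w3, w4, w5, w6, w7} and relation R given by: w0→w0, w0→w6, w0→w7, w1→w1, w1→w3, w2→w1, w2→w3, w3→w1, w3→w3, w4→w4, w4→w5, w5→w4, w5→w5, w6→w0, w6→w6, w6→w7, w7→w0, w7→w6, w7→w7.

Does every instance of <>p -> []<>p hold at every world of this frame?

Yes

By correspondence theory, 5 is valid on a frame iff R is Euclidean.
Euclidean: yes — any two successors of a common world are R-related.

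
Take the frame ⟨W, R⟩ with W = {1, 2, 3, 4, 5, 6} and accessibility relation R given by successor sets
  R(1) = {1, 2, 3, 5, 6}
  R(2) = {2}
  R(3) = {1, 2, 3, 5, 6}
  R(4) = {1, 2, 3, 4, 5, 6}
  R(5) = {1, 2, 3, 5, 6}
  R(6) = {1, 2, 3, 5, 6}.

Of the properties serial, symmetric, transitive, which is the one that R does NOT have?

Serial: yes — every world has a successor (e.g. 1 R 1).
Symmetric: no — 1 R 2 but not 2 R 1.
Transitive: yes — every two-step R-path is closed by a direct edge.
Only symmetric fails.

symmetric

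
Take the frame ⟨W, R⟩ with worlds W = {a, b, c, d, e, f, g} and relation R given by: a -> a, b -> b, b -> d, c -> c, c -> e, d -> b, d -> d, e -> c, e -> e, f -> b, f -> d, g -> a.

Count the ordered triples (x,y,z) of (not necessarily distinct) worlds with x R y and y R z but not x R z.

R is transitive; there are no such tuples.

0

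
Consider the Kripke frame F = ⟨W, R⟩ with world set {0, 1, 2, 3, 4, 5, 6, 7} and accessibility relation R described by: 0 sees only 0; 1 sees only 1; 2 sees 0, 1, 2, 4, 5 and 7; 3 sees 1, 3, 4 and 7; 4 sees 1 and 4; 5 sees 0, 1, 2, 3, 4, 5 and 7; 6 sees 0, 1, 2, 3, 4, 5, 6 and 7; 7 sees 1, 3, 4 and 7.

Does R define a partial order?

Reflexive: yes — every world is R-related to itself.
Transitive: no — 2 R 5 and 5 R 3, but not 2 R 3.
Antisymmetric: no — 2 R 5 and 5 R 2 with 2 ≠ 5.
So R is not a partial order.

No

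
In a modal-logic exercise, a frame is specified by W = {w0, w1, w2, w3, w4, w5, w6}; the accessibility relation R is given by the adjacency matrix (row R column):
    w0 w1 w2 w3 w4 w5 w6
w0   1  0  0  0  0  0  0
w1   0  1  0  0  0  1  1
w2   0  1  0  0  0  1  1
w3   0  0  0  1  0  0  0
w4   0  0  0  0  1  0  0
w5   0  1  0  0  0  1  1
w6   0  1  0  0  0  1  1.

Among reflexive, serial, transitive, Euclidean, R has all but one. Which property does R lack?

reflexive

Reflexive: no — w2 is not related to itself.
Serial: yes — every world has a successor (e.g. w0 R w0).
Transitive: yes — every two-step R-path is closed by a direct edge.
Euclidean: yes — any two successors of a common world are R-related.
Only reflexive fails.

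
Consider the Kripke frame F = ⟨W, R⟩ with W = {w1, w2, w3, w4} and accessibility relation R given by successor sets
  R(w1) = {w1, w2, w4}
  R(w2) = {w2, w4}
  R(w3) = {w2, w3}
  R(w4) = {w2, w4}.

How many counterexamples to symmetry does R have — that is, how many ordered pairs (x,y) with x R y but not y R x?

Enumerating: (w1,w2), (w1,w4), (w3,w2).

3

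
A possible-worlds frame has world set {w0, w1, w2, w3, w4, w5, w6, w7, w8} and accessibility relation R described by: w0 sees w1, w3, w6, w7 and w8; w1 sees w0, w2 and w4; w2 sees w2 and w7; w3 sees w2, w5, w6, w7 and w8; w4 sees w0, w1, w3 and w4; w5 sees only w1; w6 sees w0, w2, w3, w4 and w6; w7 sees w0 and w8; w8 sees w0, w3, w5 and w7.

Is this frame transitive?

Transitive: no — w0 R w1 and w1 R w2, but not w0 R w2.

No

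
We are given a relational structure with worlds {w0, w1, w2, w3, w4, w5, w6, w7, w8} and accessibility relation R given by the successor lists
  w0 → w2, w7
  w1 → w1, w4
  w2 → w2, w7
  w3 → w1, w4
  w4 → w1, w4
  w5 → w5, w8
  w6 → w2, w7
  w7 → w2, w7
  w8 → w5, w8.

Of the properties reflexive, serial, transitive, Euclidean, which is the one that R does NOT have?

Reflexive: no — w0 is not related to itself.
Serial: yes — every world has a successor (e.g. w0 R w2).
Transitive: yes — every two-step R-path is closed by a direct edge.
Euclidean: yes — any two successors of a common world are R-related.
Only reflexive fails.

reflexive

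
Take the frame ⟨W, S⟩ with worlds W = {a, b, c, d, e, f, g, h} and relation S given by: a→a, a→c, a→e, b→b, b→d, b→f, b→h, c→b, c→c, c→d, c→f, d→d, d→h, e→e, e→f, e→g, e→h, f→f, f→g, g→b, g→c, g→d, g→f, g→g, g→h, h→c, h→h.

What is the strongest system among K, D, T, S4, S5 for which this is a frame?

Serial (axiom D): yes — every world has a successor (e.g. a S a).
Reflexive (axiom T): yes — every world is S-related to itself.
Transitive (axiom 4): no — a S c and c S b, but not a S b.
Euclidean (axiom 5): no — a S c and a S e, but not c S e.
So F validates K, D, T; S4 would additionally require S to be transitive. The strongest is T.

T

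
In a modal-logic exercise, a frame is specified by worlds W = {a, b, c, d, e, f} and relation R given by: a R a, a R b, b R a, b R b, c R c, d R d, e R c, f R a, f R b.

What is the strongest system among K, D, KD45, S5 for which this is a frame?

Serial (axiom D): yes — every world has a successor (e.g. a R a).
Euclidean (axiom 5): yes — any two successors of a common world are R-related.
Transitive (axiom 4): yes — every two-step R-path is closed by a direct edge.
Reflexive (axiom T): no — e is not related to itself.
So F validates K, D, KD45; S5 would additionally require R to be reflexive. The strongest is KD45.

KD45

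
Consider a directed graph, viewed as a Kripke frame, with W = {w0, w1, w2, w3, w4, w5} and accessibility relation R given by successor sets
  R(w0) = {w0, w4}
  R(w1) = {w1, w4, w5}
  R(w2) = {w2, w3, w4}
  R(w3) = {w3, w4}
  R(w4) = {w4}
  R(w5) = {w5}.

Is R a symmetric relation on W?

No

Symmetric: no — w0 R w4 but not w4 R w0.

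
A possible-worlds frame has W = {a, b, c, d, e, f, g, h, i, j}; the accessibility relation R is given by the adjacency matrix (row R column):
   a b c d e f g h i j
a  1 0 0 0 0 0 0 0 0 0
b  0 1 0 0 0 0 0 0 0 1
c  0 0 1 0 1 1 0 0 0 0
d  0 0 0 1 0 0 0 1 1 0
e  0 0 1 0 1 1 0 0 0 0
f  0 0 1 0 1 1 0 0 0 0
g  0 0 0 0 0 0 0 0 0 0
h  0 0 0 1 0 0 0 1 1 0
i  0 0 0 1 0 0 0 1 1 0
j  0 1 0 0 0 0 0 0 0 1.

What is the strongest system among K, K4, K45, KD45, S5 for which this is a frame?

Transitive (axiom 4): yes — every two-step R-path is closed by a direct edge.
Euclidean (axiom 5): yes — any two successors of a common world are R-related.
Serial (axiom D): no — g has no R-successor.
Reflexive (axiom T): no — g is not related to itself.
So F validates K, K4, K45; KD45 would additionally require R to be serial. The strongest is K45.

K45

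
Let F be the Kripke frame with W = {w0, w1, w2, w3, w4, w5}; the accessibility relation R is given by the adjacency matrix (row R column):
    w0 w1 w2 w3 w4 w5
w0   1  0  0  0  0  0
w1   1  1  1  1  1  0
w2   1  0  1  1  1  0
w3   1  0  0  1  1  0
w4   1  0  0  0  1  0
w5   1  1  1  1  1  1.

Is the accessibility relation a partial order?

Yes

Reflexive: yes — every world is R-related to itself.
Transitive: yes — every two-step R-path is closed by a direct edge.
Antisymmetric: yes — no distinct pair is related both ways.
So R is a partial order.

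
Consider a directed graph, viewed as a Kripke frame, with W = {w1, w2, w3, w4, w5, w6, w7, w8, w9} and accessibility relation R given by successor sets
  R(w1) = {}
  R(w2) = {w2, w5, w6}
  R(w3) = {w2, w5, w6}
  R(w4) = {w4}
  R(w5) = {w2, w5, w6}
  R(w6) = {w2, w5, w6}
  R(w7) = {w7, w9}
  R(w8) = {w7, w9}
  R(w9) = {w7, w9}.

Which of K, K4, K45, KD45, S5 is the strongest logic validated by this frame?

K45

Transitive (axiom 4): yes — every two-step R-path is closed by a direct edge.
Euclidean (axiom 5): yes — any two successors of a common world are R-related.
Serial (axiom D): no — w1 has no R-successor.
Reflexive (axiom T): no — w1 is not related to itself.
So F validates K, K4, K45; KD45 would additionally require R to be serial. The strongest is K45.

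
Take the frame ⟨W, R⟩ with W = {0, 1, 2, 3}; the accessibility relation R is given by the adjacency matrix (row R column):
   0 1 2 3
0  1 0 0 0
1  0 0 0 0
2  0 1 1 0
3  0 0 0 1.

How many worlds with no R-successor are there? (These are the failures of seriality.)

Enumerating: 1.

1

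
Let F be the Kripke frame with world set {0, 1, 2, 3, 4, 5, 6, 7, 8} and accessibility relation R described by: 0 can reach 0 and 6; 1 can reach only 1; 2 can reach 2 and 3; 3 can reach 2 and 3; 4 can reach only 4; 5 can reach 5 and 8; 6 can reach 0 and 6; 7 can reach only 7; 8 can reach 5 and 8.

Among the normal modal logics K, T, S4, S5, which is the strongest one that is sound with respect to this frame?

S5

Reflexive (axiom T): yes — every world is R-related to itself.
Transitive (axiom 4): yes — every two-step R-path is closed by a direct edge.
Euclidean (axiom 5): yes — any two successors of a common world are R-related.
So F validates K, T, S4, S5. The strongest is S5.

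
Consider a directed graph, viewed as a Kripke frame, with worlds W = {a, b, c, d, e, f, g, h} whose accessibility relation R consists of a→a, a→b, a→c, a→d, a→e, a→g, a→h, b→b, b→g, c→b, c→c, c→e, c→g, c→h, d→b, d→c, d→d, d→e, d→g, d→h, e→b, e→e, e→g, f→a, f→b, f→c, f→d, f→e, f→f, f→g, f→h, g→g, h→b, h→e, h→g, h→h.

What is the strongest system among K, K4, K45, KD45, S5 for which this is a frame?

Transitive (axiom 4): yes — every two-step R-path is closed by a direct edge.
Euclidean (axiom 5): no — a R b and a R c, but not b R c.
Serial (axiom D): yes — every world has a successor (e.g. a R a).
Reflexive (axiom T): yes — every world is R-related to itself.
So F validates K, K4; K45 would additionally require R to be Euclidean. The strongest is K4.

K4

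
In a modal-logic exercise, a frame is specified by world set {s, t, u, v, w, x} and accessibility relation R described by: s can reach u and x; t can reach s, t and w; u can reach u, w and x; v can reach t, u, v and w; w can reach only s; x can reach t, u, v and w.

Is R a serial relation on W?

Yes

Serial: yes — every world has a successor (e.g. s R u).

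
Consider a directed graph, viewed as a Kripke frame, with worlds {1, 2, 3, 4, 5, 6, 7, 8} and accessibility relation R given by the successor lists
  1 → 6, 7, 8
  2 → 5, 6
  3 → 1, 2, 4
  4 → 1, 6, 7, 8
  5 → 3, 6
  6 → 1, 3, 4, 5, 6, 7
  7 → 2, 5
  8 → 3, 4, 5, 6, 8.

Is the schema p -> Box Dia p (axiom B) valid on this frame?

No

By correspondence theory, B is valid on a frame iff R is symmetric.
Symmetric: no — 1 R 7 but not 7 R 1.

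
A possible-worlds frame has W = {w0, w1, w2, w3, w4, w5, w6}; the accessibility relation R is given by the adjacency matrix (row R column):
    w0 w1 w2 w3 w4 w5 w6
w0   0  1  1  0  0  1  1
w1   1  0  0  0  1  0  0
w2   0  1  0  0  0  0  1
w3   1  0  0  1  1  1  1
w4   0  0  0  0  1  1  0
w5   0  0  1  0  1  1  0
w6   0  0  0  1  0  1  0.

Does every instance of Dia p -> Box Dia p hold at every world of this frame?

No

The schema 5 characterises exactly the Euclidean frames.
Euclidean: no — w0 R w1 and w0 R w2, but not w1 R w2.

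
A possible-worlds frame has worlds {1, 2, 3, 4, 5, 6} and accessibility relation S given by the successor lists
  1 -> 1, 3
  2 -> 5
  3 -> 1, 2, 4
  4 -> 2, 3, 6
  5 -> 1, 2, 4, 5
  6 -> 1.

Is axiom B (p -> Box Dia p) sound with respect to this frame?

No

Axiom B corresponds to the accessibility relation being symmetric.
Symmetric: no — 3 S 2 but not 2 S 3.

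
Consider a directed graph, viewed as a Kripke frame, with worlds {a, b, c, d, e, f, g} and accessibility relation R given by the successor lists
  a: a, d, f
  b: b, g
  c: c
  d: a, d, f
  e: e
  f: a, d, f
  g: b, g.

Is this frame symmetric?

Symmetric: yes — every pair in R has its reverse in R.

Yes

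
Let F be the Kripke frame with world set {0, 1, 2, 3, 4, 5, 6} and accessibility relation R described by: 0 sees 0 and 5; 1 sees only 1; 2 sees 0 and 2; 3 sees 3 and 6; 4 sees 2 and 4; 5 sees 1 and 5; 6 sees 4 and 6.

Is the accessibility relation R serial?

Yes

Serial: yes — every world has a successor (e.g. 0 R 0).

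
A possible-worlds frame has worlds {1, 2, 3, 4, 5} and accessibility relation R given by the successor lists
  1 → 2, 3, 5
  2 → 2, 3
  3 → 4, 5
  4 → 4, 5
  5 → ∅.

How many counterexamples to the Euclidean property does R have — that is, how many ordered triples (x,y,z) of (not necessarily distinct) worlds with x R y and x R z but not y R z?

Enumerating: (1,2,5), (1,3,2), (1,3,3), (1,5,2), (1,5,3), (1,5,5), (2,3,2), (2,3,3), (3,5,4), (3,5,5), (4,5,4), (4,5,5).

12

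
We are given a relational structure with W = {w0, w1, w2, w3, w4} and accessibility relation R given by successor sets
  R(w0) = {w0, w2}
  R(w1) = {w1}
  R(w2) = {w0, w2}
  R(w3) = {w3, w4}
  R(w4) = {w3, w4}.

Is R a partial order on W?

No

Reflexive: yes — every world is R-related to itself.
Transitive: yes — every two-step R-path is closed by a direct edge.
Antisymmetric: no — w0 R w2 and w2 R w0 with w0 ≠ w2.
So R is not a partial order.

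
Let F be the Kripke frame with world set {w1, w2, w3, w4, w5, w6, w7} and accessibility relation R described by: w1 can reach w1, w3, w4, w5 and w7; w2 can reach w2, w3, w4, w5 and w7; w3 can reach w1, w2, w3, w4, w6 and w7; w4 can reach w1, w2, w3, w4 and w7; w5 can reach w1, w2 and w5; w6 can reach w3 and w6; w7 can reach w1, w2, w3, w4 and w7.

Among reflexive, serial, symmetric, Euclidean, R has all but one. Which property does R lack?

Reflexive: yes — every world is R-related to itself.
Serial: yes — every world has a successor (e.g. w1 R w1).
Symmetric: yes — every pair in R has its reverse in R.
Euclidean: no — w1 R w3 and w1 R w5, but not w3 R w5.
Only Euclidean fails.

Euclidean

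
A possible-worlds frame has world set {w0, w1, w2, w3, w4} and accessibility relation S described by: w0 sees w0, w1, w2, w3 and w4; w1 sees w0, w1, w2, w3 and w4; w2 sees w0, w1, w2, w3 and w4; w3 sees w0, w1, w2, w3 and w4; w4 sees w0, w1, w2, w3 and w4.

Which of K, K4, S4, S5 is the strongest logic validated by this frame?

Transitive (axiom 4): yes — every two-step S-path is closed by a direct edge.
Reflexive (axiom T): yes — every world is S-related to itself.
Euclidean (axiom 5): yes — any two successors of a common world are S-related.
So F validates K, K4, S4, S5. The strongest is S5.

S5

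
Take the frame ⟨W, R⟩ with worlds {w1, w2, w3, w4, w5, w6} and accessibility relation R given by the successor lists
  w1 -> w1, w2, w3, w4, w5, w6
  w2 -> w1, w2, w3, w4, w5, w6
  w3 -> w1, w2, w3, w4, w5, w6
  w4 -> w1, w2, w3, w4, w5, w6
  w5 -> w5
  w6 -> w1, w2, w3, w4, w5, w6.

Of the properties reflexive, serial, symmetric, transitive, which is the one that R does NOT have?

symmetric

Reflexive: yes — every world is R-related to itself.
Serial: yes — every world has a successor (e.g. w1 R w1).
Symmetric: no — w1 R w5 but not w5 R w1.
Transitive: yes — every two-step R-path is closed by a direct edge.
Only symmetric fails.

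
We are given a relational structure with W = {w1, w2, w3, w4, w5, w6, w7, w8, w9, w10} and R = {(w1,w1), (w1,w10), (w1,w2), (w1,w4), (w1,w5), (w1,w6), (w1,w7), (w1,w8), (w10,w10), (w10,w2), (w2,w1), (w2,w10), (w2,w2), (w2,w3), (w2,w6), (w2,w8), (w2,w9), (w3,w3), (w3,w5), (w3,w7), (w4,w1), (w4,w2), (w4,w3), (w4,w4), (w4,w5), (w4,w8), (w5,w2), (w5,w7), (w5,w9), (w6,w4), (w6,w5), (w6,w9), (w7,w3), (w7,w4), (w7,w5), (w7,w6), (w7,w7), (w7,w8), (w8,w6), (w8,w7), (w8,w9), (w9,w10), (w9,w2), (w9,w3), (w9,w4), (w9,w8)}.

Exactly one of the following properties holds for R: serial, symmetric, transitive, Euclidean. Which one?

serial

Serial: yes — every world has a successor (e.g. w1 R w1).
Symmetric: no — w1 R w10 but not w10 R w1.
Transitive: no — w1 R w2 and w2 R w3, but not w1 R w3.
Euclidean: no — w1 R w10 and w1 R w4, but not w10 R w4.
Only serial holds.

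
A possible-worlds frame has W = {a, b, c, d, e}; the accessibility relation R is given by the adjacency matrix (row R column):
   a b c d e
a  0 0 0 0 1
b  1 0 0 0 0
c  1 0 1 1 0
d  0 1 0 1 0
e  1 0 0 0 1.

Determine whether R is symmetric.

Symmetric: no — b R a but not a R b.

No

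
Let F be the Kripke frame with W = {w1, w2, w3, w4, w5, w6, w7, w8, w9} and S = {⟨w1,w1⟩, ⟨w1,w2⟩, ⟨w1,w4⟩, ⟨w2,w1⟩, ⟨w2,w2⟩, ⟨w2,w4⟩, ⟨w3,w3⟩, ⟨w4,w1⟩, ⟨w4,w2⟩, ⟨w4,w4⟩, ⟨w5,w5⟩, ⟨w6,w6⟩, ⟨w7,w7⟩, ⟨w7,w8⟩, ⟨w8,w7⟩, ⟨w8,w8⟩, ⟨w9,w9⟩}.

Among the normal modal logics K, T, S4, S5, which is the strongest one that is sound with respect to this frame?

S5

Reflexive (axiom T): yes — every world is S-related to itself.
Transitive (axiom 4): yes — every two-step S-path is closed by a direct edge.
Euclidean (axiom 5): yes — any two successors of a common world are S-related.
So F validates K, T, S4, S5. The strongest is S5.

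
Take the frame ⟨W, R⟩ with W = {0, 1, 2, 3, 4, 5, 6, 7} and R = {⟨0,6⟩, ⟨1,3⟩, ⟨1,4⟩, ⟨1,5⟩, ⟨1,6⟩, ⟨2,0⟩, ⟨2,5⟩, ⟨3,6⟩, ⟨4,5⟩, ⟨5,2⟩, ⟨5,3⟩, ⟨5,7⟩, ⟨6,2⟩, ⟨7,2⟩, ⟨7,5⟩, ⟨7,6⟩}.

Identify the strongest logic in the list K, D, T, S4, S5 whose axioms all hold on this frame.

D

Serial (axiom D): yes — every world has a successor (e.g. 0 R 6).
Reflexive (axiom T): no — 0 is not related to itself.
Transitive (axiom 4): no — 0 R 6 and 6 R 2, but not 0 R 2.
Euclidean (axiom 5): no — 1 R 3 and 1 R 4, but not 3 R 4.
So F validates K, D; T would additionally require R to be reflexive. The strongest is D.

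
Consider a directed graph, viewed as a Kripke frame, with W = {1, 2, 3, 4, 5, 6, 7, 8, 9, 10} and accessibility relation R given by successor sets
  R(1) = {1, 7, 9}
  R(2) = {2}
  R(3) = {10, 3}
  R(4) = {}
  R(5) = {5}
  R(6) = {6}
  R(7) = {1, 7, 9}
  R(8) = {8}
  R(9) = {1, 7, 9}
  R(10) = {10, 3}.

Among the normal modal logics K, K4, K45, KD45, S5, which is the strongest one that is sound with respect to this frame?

Transitive (axiom 4): yes — every two-step R-path is closed by a direct edge.
Euclidean (axiom 5): yes — any two successors of a common world are R-related.
Serial (axiom D): no — 4 has no R-successor.
Reflexive (axiom T): no — 4 is not related to itself.
So F validates K, K4, K45; KD45 would additionally require R to be serial. The strongest is K45.

K45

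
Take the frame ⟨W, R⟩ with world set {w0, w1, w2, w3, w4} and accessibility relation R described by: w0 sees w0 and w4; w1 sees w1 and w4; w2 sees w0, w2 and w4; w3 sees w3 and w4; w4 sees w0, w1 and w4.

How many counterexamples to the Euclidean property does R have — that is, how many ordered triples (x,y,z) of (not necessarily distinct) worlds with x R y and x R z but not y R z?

5

Enumerating: (w2,w0,w2), (w2,w4,w2), (w3,w4,w3), (w4,w0,w1), (w4,w1,w0).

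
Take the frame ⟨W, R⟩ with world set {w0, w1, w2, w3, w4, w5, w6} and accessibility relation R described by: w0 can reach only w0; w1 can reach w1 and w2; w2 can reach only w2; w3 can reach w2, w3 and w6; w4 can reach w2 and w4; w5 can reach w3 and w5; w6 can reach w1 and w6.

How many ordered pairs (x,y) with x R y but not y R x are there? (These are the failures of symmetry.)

Enumerating: (w1,w2), (w3,w2), (w3,w6), (w4,w2), (w5,w3), (w6,w1).

6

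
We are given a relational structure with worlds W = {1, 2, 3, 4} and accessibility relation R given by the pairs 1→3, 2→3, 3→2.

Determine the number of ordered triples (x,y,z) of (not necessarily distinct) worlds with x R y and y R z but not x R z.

Enumerating: (1,3,2), (2,3,2), (3,2,3).

3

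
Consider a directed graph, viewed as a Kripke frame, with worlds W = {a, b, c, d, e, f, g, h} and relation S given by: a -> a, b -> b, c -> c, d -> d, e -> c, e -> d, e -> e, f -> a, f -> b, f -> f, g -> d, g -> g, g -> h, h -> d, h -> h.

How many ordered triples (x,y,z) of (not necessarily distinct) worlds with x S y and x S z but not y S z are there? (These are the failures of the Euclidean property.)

12

Enumerating: (e,c,d), (e,c,e), (e,d,c), (e,d,e), (f,a,b), (f,a,f), (f,b,a), (f,b,f), (g,d,g), (g,d,h), (g,h,g), (h,d,h).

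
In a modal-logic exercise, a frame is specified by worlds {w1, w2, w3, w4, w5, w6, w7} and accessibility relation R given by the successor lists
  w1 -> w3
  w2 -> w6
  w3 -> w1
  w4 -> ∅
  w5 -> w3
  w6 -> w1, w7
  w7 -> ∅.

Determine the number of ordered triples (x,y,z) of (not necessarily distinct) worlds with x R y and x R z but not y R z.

Enumerating: (w1,w3,w3), (w2,w6,w6), (w3,w1,w1), (w5,w3,w3), (w6,w1,w1), (w6,w1,w7), (w6,w7,w1), (w6,w7,w7).

8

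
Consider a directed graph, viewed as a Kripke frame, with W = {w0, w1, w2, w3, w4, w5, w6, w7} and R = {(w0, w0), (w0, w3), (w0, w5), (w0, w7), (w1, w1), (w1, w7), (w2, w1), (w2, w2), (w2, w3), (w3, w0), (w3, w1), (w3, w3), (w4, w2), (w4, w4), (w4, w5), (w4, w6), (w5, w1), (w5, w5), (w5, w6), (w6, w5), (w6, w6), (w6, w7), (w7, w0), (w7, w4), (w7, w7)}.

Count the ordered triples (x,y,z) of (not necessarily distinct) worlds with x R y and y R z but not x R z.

25

Enumerating: (w0,w3,w1), (w0,w5,w1), (w0,w5,w6), (w0,w7,w4), (w1,w7,w0), (w1,w7,w4), (w2,w1,w7), (w2,w3,w0), (w3,w0,w5), (w3,w0,w7), (w3,w1,w7), (w4,w2,w1), … and 13 more.
Total: 25.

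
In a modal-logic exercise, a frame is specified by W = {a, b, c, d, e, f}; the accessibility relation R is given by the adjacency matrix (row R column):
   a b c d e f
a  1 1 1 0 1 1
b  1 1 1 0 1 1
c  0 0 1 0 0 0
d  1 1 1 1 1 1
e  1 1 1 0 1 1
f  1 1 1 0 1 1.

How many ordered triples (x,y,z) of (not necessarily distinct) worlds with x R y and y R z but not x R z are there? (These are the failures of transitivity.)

0

R is transitive; there are no such tuples.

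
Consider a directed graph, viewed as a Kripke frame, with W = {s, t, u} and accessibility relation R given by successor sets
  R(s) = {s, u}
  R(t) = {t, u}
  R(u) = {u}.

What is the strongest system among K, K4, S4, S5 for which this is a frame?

S4

Transitive (axiom 4): yes — every two-step R-path is closed by a direct edge.
Reflexive (axiom T): yes — every world is R-related to itself.
Euclidean (axiom 5): no — s R u and s R s, but not u R s.
So F validates K, K4, S4; S5 would additionally require R to be Euclidean. The strongest is S4.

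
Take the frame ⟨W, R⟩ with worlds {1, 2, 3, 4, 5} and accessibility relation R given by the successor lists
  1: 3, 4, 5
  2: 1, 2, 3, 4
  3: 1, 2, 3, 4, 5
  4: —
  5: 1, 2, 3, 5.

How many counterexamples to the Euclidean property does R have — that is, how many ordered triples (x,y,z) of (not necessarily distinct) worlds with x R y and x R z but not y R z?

Enumerating: (1,4,3), (1,4,4), (1,4,5), (1,5,4), (2,1,1), (2,1,2), (2,4,1), (2,4,2), (2,4,3), (2,4,4), (3,1,1), (3,1,2), … and 10 more.
Total: 22.

22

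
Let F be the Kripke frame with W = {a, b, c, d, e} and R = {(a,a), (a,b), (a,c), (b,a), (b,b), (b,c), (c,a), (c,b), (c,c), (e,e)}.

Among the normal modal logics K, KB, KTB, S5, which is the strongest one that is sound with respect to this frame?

Symmetric (axiom B): yes — every pair in R has its reverse in R.
Reflexive (axiom T): no — d is not related to itself.
Euclidean (axiom 5): yes — any two successors of a common world are R-related.
So F validates K, KB; KTB would additionally require R to be reflexive. The strongest is KB.

KB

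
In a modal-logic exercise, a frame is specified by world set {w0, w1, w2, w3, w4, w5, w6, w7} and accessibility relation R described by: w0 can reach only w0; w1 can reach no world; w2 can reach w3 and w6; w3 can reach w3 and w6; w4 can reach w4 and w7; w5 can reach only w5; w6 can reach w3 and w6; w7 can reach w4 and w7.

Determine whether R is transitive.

Yes

Transitive: yes — every two-step R-path is closed by a direct edge.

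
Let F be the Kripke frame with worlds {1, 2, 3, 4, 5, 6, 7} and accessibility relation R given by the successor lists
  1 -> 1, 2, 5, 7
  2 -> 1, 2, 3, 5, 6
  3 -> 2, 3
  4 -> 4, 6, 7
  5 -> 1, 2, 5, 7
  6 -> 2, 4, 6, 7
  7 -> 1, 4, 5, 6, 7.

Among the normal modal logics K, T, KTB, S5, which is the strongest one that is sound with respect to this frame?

Reflexive (axiom T): yes — every world is R-related to itself.
Symmetric (axiom B): yes — every pair in R has its reverse in R.
Euclidean (axiom 5): no — 1 R 2 and 1 R 7, but not 2 R 7.
So F validates K, T, KTB; S5 would additionally require R to be Euclidean. The strongest is KTB.

KTB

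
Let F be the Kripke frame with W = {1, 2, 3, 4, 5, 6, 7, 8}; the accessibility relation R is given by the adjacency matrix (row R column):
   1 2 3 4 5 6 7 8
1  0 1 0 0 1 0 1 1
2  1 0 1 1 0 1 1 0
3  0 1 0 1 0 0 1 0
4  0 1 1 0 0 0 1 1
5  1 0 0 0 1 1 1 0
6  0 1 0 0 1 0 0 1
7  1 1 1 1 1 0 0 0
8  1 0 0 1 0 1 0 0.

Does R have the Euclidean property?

No

Euclidean: no — 1 R 2 and 1 R 5, but not 2 R 5.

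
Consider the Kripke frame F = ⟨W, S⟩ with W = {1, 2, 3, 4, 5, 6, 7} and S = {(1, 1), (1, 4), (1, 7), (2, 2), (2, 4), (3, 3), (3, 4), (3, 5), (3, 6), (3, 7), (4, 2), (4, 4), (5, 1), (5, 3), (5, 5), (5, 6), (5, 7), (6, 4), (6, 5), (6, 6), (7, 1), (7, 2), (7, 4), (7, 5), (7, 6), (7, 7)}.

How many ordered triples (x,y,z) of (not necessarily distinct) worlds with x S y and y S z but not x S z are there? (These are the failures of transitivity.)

Enumerating: (1,4,2), (1,7,2), (1,7,5), (1,7,6), (3,4,2), (3,5,1), (3,7,1), (3,7,2), (5,1,4), (5,3,4), (5,6,4), (5,7,2), (5,7,4), (6,4,2), (6,5,1), (6,5,3), (6,5,7), (7,5,3).

18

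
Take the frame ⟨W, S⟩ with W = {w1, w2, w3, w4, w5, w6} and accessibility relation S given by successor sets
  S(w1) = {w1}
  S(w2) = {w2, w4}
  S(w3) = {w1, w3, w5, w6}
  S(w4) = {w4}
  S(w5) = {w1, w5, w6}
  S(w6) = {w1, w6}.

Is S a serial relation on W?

Serial: yes — every world has a successor (e.g. w1 S w1).

Yes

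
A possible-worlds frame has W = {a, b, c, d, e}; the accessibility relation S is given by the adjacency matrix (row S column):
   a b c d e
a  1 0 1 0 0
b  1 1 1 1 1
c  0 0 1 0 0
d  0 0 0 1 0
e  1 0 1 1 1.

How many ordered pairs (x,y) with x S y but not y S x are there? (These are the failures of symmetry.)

Enumerating: (a,c), (b,a), (b,c), (b,d), (b,e), (e,a), (e,c), (e,d).

8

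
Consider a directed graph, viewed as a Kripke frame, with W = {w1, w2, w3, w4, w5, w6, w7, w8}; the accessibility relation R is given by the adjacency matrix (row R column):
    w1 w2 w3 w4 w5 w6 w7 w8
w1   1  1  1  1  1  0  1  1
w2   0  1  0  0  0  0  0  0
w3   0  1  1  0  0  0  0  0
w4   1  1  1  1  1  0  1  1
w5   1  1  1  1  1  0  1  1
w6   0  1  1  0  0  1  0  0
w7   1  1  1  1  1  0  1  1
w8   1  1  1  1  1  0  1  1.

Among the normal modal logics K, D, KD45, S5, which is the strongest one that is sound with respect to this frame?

Serial (axiom D): yes — every world has a successor (e.g. w1 R w1).
Euclidean (axiom 5): no — w1 R w2 and w1 R w3, but not w2 R w3.
Transitive (axiom 4): yes — every two-step R-path is closed by a direct edge.
Reflexive (axiom T): yes — every world is R-related to itself.
So F validates K, D; KD45 would additionally require R to be Euclidean. The strongest is D.

D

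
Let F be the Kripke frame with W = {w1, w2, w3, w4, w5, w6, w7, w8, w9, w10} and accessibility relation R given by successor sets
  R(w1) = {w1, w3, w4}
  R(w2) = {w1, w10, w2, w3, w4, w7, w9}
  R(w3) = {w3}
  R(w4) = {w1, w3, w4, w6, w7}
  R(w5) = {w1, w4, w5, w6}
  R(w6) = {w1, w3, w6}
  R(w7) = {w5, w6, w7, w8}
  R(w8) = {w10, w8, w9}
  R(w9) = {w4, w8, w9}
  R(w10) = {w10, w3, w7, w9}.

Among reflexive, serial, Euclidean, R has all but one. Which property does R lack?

Euclidean

Reflexive: yes — every world is R-related to itself.
Serial: yes — every world has a successor (e.g. w1 R w1).
Euclidean: no — w1 R w3 and w1 R w4, but not w3 R w4.
Only Euclidean fails.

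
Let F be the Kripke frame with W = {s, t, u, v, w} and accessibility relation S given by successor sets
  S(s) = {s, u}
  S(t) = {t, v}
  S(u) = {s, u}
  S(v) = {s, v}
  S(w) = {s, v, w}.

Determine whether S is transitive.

No

Transitive: no — t S v and v S s, but not t S s.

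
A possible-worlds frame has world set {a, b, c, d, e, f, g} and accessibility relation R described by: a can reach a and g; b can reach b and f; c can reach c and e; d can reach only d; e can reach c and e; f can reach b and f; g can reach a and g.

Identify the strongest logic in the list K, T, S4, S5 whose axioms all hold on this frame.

S5

Reflexive (axiom T): yes — every world is R-related to itself.
Transitive (axiom 4): yes — every two-step R-path is closed by a direct edge.
Euclidean (axiom 5): yes — any two successors of a common world are R-related.
So F validates K, T, S4, S5. The strongest is S5.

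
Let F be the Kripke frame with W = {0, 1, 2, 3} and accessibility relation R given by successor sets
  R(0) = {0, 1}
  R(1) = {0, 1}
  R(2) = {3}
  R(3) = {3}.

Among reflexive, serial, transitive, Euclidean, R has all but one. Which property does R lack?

reflexive

Reflexive: no — 2 is not related to itself.
Serial: yes — every world has a successor (e.g. 0 R 0).
Transitive: yes — every two-step R-path is closed by a direct edge.
Euclidean: yes — any two successors of a common world are R-related.
Only reflexive fails.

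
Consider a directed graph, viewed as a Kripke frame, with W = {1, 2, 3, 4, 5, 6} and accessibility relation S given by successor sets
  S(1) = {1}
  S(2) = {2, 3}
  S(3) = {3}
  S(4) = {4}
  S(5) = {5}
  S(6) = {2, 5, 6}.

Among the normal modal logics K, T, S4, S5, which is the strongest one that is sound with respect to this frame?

Reflexive (axiom T): yes — every world is S-related to itself.
Transitive (axiom 4): no — 6 S 2 and 2 S 3, but not 6 S 3.
Euclidean (axiom 5): no — 6 S 2 and 6 S 5, but not 2 S 5.
So F validates K, T; S4 would additionally require S to be transitive. The strongest is T.

T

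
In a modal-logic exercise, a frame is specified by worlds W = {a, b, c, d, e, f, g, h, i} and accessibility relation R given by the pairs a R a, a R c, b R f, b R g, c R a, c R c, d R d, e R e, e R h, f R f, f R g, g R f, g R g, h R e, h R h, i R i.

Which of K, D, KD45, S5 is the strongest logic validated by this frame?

Serial (axiom D): yes — every world has a successor (e.g. a R a).
Euclidean (axiom 5): yes — any two successors of a common world are R-related.
Transitive (axiom 4): yes — every two-step R-path is closed by a direct edge.
Reflexive (axiom T): no — b is not related to itself.
So F validates K, D, KD45; S5 would additionally require R to be reflexive. The strongest is KD45.

KD45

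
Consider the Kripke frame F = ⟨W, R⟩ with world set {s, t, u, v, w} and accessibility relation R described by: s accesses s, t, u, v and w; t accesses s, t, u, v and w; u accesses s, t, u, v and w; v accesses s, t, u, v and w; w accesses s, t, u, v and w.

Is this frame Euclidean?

Euclidean: yes — any two successors of a common world are R-related.

Yes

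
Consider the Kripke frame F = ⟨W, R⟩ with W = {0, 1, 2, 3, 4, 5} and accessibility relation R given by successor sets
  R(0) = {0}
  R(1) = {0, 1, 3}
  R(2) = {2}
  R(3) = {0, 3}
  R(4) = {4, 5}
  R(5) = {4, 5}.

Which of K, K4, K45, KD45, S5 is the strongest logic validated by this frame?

K4

Transitive (axiom 4): yes — every two-step R-path is closed by a direct edge.
Euclidean (axiom 5): no — 1 R 0 and 1 R 3, but not 0 R 3.
Serial (axiom D): yes — every world has a successor (e.g. 0 R 0).
Reflexive (axiom T): yes — every world is R-related to itself.
So F validates K, K4; K45 would additionally require R to be Euclidean. The strongest is K4.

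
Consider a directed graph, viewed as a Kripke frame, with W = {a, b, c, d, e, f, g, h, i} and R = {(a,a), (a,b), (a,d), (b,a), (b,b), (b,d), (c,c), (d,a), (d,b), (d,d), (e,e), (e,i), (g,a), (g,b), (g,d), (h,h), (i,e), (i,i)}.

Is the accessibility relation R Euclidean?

Yes

Euclidean: yes — any two successors of a common world are R-related.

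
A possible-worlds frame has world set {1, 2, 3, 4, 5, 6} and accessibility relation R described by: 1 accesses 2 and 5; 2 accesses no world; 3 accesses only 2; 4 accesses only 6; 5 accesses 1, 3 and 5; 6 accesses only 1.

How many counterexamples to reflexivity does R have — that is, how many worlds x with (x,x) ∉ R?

Enumerating: 1, 2, 3, 4, 6.

5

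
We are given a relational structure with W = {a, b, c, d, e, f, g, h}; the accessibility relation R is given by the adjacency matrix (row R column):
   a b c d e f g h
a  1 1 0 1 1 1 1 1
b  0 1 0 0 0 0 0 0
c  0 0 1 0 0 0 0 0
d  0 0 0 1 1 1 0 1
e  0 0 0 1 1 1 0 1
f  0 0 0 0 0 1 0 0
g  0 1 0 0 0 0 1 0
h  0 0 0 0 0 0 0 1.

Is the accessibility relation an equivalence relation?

Reflexive: yes — every world is R-related to itself.
Symmetric: no — a R b but not b R a.
Transitive: yes — every two-step R-path is closed by a direct edge.
So R is not an equivalence relation.

No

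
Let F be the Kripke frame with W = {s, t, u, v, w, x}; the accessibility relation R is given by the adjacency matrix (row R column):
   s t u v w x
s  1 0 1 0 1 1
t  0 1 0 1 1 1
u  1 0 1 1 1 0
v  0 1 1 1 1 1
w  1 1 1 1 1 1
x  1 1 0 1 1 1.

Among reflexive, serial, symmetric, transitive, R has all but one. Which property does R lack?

Reflexive: yes — every world is R-related to itself.
Serial: yes — every world has a successor (e.g. s R s).
Symmetric: yes — every pair in R has its reverse in R.
Transitive: no — s R u and u R v, but not s R v.
Only transitive fails.

transitive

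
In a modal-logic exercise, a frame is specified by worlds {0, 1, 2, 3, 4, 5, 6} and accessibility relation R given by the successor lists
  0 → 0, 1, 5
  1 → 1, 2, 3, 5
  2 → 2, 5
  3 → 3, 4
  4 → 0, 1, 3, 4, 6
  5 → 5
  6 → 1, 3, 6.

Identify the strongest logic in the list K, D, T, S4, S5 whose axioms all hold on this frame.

Serial (axiom D): yes — every world has a successor (e.g. 0 R 0).
Reflexive (axiom T): yes — every world is R-related to itself.
Transitive (axiom 4): no — 0 R 1 and 1 R 2, but not 0 R 2.
Euclidean (axiom 5): no — 0 R 5 and 0 R 1, but not 5 R 1.
So F validates K, D, T; S4 would additionally require R to be transitive. The strongest is T.

T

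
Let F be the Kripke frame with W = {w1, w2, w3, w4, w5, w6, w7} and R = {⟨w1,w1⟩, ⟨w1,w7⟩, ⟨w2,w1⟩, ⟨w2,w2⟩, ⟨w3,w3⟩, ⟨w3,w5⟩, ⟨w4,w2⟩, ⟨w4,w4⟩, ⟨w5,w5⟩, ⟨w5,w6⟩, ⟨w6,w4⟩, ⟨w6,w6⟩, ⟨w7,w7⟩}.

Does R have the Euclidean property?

No

Euclidean: no — w1 R w7 and w1 R w1, but not w7 R w1.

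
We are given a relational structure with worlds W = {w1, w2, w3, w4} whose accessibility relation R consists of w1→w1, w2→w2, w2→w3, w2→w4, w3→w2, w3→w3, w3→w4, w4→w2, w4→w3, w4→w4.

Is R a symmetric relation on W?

Symmetric: yes — every pair in R has its reverse in R.

Yes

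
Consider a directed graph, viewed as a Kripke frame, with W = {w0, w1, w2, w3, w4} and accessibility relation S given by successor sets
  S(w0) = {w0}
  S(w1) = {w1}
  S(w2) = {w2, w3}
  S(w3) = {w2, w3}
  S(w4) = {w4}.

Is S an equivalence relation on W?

Yes

Reflexive: yes — every world is S-related to itself.
Symmetric: yes — every pair in S has its reverse in S.
Transitive: yes — every two-step S-path is closed by a direct edge.
So S is an equivalence relation.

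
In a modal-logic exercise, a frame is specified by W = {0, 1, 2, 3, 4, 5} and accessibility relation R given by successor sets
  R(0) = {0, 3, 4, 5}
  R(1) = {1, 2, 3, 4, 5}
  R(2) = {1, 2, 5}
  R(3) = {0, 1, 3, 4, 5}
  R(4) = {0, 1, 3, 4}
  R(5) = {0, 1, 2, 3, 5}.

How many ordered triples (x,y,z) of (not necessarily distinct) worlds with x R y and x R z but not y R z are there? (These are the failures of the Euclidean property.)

Enumerating: (0,4,5), (0,5,4), (1,2,3), (1,2,4), (1,3,2), (1,4,2), (1,4,5), (1,5,4), (3,0,1), (3,1,0), (3,4,5), (3,5,4), … and 8 more.
Total: 20.

20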